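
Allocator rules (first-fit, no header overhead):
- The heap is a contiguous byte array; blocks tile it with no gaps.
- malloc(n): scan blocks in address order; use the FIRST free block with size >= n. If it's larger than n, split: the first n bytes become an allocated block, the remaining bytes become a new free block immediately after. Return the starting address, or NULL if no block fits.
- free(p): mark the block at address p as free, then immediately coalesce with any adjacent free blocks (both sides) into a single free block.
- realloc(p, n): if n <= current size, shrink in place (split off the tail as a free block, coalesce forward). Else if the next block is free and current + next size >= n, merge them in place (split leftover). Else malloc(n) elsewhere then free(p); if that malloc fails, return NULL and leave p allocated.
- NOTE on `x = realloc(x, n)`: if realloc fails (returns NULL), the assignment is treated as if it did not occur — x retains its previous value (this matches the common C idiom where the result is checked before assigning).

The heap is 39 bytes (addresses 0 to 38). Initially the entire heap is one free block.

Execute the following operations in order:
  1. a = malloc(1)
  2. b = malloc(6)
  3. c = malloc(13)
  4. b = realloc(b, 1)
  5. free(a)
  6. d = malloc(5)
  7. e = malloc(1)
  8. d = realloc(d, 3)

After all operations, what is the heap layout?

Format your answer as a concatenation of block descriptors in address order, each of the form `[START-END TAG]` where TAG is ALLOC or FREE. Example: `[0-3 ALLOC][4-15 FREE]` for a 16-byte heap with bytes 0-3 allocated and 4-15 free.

Op 1: a = malloc(1) -> a = 0; heap: [0-0 ALLOC][1-38 FREE]
Op 2: b = malloc(6) -> b = 1; heap: [0-0 ALLOC][1-6 ALLOC][7-38 FREE]
Op 3: c = malloc(13) -> c = 7; heap: [0-0 ALLOC][1-6 ALLOC][7-19 ALLOC][20-38 FREE]
Op 4: b = realloc(b, 1) -> b = 1; heap: [0-0 ALLOC][1-1 ALLOC][2-6 FREE][7-19 ALLOC][20-38 FREE]
Op 5: free(a) -> (freed a); heap: [0-0 FREE][1-1 ALLOC][2-6 FREE][7-19 ALLOC][20-38 FREE]
Op 6: d = malloc(5) -> d = 2; heap: [0-0 FREE][1-1 ALLOC][2-6 ALLOC][7-19 ALLOC][20-38 FREE]
Op 7: e = malloc(1) -> e = 0; heap: [0-0 ALLOC][1-1 ALLOC][2-6 ALLOC][7-19 ALLOC][20-38 FREE]
Op 8: d = realloc(d, 3) -> d = 2; heap: [0-0 ALLOC][1-1 ALLOC][2-4 ALLOC][5-6 FREE][7-19 ALLOC][20-38 FREE]

Answer: [0-0 ALLOC][1-1 ALLOC][2-4 ALLOC][5-6 FREE][7-19 ALLOC][20-38 FREE]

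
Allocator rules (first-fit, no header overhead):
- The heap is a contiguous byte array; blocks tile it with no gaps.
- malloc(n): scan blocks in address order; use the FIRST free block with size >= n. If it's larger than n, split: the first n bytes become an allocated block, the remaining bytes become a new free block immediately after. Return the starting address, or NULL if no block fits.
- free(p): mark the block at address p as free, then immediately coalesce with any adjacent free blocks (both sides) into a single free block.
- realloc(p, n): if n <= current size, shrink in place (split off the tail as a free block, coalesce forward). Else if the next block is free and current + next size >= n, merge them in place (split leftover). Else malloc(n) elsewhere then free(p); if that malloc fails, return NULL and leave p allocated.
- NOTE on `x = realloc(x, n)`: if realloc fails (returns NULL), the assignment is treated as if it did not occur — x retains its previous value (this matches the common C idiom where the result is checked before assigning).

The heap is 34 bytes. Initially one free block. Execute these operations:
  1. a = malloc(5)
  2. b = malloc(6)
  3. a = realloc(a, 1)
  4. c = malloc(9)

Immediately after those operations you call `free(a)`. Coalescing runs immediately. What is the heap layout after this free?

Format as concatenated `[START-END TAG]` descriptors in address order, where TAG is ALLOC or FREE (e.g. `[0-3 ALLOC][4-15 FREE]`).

Op 1: a = malloc(5) -> a = 0; heap: [0-4 ALLOC][5-33 FREE]
Op 2: b = malloc(6) -> b = 5; heap: [0-4 ALLOC][5-10 ALLOC][11-33 FREE]
Op 3: a = realloc(a, 1) -> a = 0; heap: [0-0 ALLOC][1-4 FREE][5-10 ALLOC][11-33 FREE]
Op 4: c = malloc(9) -> c = 11; heap: [0-0 ALLOC][1-4 FREE][5-10 ALLOC][11-19 ALLOC][20-33 FREE]
free(a): a = 0 -> block [0-0 ALLOC]; mark free, coalesce with adjacent free neighbors -> [0-4 FREE][5-10 ALLOC][11-19 ALLOC][20-33 FREE]

Answer: [0-4 FREE][5-10 ALLOC][11-19 ALLOC][20-33 FREE]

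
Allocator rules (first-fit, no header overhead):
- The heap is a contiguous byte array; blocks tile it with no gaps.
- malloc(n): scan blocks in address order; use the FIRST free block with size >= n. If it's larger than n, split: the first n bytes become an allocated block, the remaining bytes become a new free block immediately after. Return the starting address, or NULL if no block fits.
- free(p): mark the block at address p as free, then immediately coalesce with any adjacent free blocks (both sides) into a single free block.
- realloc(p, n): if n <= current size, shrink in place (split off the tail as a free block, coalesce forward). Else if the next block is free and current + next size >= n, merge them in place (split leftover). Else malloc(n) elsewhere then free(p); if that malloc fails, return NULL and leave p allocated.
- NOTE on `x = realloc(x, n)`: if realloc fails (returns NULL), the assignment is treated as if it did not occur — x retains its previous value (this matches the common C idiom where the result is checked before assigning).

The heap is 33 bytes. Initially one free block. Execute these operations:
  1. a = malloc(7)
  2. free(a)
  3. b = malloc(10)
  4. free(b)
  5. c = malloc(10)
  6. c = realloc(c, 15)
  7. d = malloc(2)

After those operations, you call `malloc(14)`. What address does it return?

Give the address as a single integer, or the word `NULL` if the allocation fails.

Answer: 17

Derivation:
Op 1: a = malloc(7) -> a = 0; heap: [0-6 ALLOC][7-32 FREE]
Op 2: free(a) -> (freed a); heap: [0-32 FREE]
Op 3: b = malloc(10) -> b = 0; heap: [0-9 ALLOC][10-32 FREE]
Op 4: free(b) -> (freed b); heap: [0-32 FREE]
Op 5: c = malloc(10) -> c = 0; heap: [0-9 ALLOC][10-32 FREE]
Op 6: c = realloc(c, 15) -> c = 0; heap: [0-14 ALLOC][15-32 FREE]
Op 7: d = malloc(2) -> d = 15; heap: [0-14 ALLOC][15-16 ALLOC][17-32 FREE]
malloc(14): first-fit scan over [0-14 ALLOC][15-16 ALLOC][17-32 FREE] -> 17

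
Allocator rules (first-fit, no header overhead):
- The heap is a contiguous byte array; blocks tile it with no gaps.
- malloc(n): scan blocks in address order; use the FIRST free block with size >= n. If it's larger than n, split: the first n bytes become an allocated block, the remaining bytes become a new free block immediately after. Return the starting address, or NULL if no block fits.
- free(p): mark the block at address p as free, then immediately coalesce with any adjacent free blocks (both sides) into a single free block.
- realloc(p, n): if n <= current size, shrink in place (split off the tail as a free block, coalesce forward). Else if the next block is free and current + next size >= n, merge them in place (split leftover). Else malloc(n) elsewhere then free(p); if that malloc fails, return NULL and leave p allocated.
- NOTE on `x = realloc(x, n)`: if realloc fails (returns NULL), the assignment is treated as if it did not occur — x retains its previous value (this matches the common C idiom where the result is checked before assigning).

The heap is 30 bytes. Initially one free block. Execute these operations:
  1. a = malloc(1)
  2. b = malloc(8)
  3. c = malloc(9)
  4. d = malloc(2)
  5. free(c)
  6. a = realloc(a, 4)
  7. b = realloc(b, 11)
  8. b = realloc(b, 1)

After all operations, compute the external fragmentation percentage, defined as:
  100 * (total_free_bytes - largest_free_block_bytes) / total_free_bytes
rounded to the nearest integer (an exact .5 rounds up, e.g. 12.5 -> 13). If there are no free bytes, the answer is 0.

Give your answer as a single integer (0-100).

Op 1: a = malloc(1) -> a = 0; heap: [0-0 ALLOC][1-29 FREE]
Op 2: b = malloc(8) -> b = 1; heap: [0-0 ALLOC][1-8 ALLOC][9-29 FREE]
Op 3: c = malloc(9) -> c = 9; heap: [0-0 ALLOC][1-8 ALLOC][9-17 ALLOC][18-29 FREE]
Op 4: d = malloc(2) -> d = 18; heap: [0-0 ALLOC][1-8 ALLOC][9-17 ALLOC][18-19 ALLOC][20-29 FREE]
Op 5: free(c) -> (freed c); heap: [0-0 ALLOC][1-8 ALLOC][9-17 FREE][18-19 ALLOC][20-29 FREE]
Op 6: a = realloc(a, 4) -> a = 9; heap: [0-0 FREE][1-8 ALLOC][9-12 ALLOC][13-17 FREE][18-19 ALLOC][20-29 FREE]
Op 7: b = realloc(b, 11) -> NULL (b unchanged); heap: [0-0 FREE][1-8 ALLOC][9-12 ALLOC][13-17 FREE][18-19 ALLOC][20-29 FREE]
Op 8: b = realloc(b, 1) -> b = 1; heap: [0-0 FREE][1-1 ALLOC][2-8 FREE][9-12 ALLOC][13-17 FREE][18-19 ALLOC][20-29 FREE]
Free blocks: [1 7 5 10] total_free=23 largest=10 -> 100*(23-10)/23 = 1300/23 ≈ 56.522 -> rounds to 57

Answer: 57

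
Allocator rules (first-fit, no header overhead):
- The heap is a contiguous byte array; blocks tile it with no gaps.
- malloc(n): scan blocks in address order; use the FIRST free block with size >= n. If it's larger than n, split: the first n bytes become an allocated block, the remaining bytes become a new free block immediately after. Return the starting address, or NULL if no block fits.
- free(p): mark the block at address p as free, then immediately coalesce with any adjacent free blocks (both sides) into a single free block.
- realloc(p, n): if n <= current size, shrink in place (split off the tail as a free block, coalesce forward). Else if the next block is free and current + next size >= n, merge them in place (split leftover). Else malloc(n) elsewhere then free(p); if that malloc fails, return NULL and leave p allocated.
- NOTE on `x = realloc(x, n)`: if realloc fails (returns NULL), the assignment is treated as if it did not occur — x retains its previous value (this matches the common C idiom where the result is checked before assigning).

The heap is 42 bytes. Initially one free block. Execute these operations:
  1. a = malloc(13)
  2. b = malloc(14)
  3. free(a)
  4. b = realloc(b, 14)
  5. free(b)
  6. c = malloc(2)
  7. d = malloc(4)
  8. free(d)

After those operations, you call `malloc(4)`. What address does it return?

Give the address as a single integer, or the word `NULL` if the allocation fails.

Op 1: a = malloc(13) -> a = 0; heap: [0-12 ALLOC][13-41 FREE]
Op 2: b = malloc(14) -> b = 13; heap: [0-12 ALLOC][13-26 ALLOC][27-41 FREE]
Op 3: free(a) -> (freed a); heap: [0-12 FREE][13-26 ALLOC][27-41 FREE]
Op 4: b = realloc(b, 14) -> b = 13; heap: [0-12 FREE][13-26 ALLOC][27-41 FREE]
Op 5: free(b) -> (freed b); heap: [0-41 FREE]
Op 6: c = malloc(2) -> c = 0; heap: [0-1 ALLOC][2-41 FREE]
Op 7: d = malloc(4) -> d = 2; heap: [0-1 ALLOC][2-5 ALLOC][6-41 FREE]
Op 8: free(d) -> (freed d); heap: [0-1 ALLOC][2-41 FREE]
malloc(4): first-fit scan over [0-1 ALLOC][2-41 FREE] -> 2

Answer: 2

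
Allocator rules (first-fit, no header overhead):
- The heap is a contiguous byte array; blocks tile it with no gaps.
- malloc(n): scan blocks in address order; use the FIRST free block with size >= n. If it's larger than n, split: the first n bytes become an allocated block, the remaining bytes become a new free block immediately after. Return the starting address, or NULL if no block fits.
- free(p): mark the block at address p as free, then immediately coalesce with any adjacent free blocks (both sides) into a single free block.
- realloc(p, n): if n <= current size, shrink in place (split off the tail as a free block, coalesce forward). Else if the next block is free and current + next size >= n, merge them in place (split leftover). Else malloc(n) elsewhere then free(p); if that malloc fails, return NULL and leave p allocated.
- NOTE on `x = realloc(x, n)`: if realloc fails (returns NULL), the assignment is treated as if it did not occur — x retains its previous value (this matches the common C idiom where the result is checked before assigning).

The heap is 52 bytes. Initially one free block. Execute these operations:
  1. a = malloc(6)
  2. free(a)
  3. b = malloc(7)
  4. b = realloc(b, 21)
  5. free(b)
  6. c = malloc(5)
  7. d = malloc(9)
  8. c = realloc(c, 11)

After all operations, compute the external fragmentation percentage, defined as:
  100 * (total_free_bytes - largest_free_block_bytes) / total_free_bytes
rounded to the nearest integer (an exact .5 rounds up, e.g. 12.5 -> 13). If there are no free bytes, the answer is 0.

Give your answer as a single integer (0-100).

Answer: 16

Derivation:
Op 1: a = malloc(6) -> a = 0; heap: [0-5 ALLOC][6-51 FREE]
Op 2: free(a) -> (freed a); heap: [0-51 FREE]
Op 3: b = malloc(7) -> b = 0; heap: [0-6 ALLOC][7-51 FREE]
Op 4: b = realloc(b, 21) -> b = 0; heap: [0-20 ALLOC][21-51 FREE]
Op 5: free(b) -> (freed b); heap: [0-51 FREE]
Op 6: c = malloc(5) -> c = 0; heap: [0-4 ALLOC][5-51 FREE]
Op 7: d = malloc(9) -> d = 5; heap: [0-4 ALLOC][5-13 ALLOC][14-51 FREE]
Op 8: c = realloc(c, 11) -> c = 14; heap: [0-4 FREE][5-13 ALLOC][14-24 ALLOC][25-51 FREE]
Free blocks: [5 27] total_free=32 largest=27 -> 100*(32-27)/32 = 500/32 = 15.625 -> rounds to 16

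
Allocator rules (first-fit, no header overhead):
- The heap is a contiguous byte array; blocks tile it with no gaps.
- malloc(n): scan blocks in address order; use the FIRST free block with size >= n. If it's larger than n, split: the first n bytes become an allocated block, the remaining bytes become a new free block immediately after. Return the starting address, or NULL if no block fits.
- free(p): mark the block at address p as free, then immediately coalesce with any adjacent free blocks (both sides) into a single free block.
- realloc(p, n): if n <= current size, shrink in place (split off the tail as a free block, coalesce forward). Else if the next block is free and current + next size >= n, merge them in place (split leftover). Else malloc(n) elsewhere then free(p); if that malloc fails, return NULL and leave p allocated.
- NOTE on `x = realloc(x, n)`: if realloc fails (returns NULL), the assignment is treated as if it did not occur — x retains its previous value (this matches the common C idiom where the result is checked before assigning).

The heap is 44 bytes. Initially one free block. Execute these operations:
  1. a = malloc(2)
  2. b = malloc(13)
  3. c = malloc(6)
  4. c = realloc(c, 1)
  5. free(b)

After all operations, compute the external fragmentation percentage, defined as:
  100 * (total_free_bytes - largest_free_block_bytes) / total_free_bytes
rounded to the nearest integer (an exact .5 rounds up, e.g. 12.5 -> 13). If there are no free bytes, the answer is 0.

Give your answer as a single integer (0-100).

Answer: 32

Derivation:
Op 1: a = malloc(2) -> a = 0; heap: [0-1 ALLOC][2-43 FREE]
Op 2: b = malloc(13) -> b = 2; heap: [0-1 ALLOC][2-14 ALLOC][15-43 FREE]
Op 3: c = malloc(6) -> c = 15; heap: [0-1 ALLOC][2-14 ALLOC][15-20 ALLOC][21-43 FREE]
Op 4: c = realloc(c, 1) -> c = 15; heap: [0-1 ALLOC][2-14 ALLOC][15-15 ALLOC][16-43 FREE]
Op 5: free(b) -> (freed b); heap: [0-1 ALLOC][2-14 FREE][15-15 ALLOC][16-43 FREE]
Free blocks: [13 28] total_free=41 largest=28 -> 100*(41-28)/41 = 1300/41 ≈ 31.707 -> rounds to 32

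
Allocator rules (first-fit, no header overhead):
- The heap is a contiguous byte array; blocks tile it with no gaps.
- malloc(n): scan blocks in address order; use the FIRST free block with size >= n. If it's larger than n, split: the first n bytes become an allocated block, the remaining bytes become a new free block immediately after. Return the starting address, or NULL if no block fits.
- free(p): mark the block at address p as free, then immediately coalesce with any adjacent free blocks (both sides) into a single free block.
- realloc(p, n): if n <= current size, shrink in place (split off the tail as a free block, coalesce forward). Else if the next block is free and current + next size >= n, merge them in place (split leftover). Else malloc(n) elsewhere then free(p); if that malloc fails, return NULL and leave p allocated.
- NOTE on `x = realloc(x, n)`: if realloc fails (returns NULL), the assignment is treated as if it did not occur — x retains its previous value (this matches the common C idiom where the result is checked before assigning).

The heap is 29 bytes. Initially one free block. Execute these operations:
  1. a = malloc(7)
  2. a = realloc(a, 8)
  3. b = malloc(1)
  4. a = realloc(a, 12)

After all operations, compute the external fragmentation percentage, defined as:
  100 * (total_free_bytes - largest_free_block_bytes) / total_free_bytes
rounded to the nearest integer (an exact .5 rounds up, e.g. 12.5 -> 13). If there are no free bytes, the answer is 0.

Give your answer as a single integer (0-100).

Op 1: a = malloc(7) -> a = 0; heap: [0-6 ALLOC][7-28 FREE]
Op 2: a = realloc(a, 8) -> a = 0; heap: [0-7 ALLOC][8-28 FREE]
Op 3: b = malloc(1) -> b = 8; heap: [0-7 ALLOC][8-8 ALLOC][9-28 FREE]
Op 4: a = realloc(a, 12) -> a = 9; heap: [0-7 FREE][8-8 ALLOC][9-20 ALLOC][21-28 FREE]
Free blocks: [8 8] total_free=16 largest=8 -> 100*(16-8)/16 = 800/16 = 50

Answer: 50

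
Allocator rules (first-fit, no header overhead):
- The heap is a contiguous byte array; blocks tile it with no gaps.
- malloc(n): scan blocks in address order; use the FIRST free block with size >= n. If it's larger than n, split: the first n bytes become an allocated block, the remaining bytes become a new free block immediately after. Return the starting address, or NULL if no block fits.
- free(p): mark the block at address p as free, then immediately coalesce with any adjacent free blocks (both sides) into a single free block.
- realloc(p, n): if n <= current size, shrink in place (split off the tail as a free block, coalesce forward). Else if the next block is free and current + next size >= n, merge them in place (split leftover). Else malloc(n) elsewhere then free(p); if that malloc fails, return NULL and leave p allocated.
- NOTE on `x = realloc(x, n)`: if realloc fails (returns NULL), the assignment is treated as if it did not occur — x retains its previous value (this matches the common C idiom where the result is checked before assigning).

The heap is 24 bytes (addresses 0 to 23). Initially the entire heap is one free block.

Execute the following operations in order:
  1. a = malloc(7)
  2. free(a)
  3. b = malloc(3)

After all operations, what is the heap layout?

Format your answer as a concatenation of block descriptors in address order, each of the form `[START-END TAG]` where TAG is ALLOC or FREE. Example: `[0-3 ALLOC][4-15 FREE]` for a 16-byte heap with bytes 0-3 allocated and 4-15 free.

Answer: [0-2 ALLOC][3-23 FREE]

Derivation:
Op 1: a = malloc(7) -> a = 0; heap: [0-6 ALLOC][7-23 FREE]
Op 2: free(a) -> (freed a); heap: [0-23 FREE]
Op 3: b = malloc(3) -> b = 0; heap: [0-2 ALLOC][3-23 FREE]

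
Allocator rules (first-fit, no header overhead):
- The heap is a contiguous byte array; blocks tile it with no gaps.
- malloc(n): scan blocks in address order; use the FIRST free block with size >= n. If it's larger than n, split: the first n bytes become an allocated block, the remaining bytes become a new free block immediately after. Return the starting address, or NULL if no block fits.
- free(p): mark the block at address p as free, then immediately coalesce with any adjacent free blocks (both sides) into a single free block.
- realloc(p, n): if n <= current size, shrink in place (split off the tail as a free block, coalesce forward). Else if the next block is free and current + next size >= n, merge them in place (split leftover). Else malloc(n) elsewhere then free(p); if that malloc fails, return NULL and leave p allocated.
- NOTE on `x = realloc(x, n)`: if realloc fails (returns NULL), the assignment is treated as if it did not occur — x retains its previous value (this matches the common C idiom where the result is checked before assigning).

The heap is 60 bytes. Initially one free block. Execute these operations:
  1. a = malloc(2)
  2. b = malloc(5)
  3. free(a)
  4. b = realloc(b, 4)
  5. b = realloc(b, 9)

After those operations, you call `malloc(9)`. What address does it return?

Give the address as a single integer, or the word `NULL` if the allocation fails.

Answer: 11

Derivation:
Op 1: a = malloc(2) -> a = 0; heap: [0-1 ALLOC][2-59 FREE]
Op 2: b = malloc(5) -> b = 2; heap: [0-1 ALLOC][2-6 ALLOC][7-59 FREE]
Op 3: free(a) -> (freed a); heap: [0-1 FREE][2-6 ALLOC][7-59 FREE]
Op 4: b = realloc(b, 4) -> b = 2; heap: [0-1 FREE][2-5 ALLOC][6-59 FREE]
Op 5: b = realloc(b, 9) -> b = 2; heap: [0-1 FREE][2-10 ALLOC][11-59 FREE]
malloc(9): first-fit scan over [0-1 FREE][2-10 ALLOC][11-59 FREE] -> 11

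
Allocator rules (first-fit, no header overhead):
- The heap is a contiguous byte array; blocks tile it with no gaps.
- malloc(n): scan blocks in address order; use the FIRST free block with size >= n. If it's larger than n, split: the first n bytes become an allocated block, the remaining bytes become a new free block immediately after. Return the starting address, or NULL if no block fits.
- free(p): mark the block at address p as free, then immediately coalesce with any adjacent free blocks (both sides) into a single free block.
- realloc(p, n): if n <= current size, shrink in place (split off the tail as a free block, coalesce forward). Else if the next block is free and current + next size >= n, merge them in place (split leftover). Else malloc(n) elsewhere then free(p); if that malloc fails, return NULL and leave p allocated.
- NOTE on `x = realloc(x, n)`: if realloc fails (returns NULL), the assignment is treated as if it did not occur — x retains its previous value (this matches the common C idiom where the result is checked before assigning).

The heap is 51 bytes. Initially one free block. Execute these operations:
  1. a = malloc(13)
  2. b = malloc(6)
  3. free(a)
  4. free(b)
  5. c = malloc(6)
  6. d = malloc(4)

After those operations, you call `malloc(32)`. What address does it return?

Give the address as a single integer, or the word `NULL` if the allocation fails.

Answer: 10

Derivation:
Op 1: a = malloc(13) -> a = 0; heap: [0-12 ALLOC][13-50 FREE]
Op 2: b = malloc(6) -> b = 13; heap: [0-12 ALLOC][13-18 ALLOC][19-50 FREE]
Op 3: free(a) -> (freed a); heap: [0-12 FREE][13-18 ALLOC][19-50 FREE]
Op 4: free(b) -> (freed b); heap: [0-50 FREE]
Op 5: c = malloc(6) -> c = 0; heap: [0-5 ALLOC][6-50 FREE]
Op 6: d = malloc(4) -> d = 6; heap: [0-5 ALLOC][6-9 ALLOC][10-50 FREE]
malloc(32): first-fit scan over [0-5 ALLOC][6-9 ALLOC][10-50 FREE] -> 10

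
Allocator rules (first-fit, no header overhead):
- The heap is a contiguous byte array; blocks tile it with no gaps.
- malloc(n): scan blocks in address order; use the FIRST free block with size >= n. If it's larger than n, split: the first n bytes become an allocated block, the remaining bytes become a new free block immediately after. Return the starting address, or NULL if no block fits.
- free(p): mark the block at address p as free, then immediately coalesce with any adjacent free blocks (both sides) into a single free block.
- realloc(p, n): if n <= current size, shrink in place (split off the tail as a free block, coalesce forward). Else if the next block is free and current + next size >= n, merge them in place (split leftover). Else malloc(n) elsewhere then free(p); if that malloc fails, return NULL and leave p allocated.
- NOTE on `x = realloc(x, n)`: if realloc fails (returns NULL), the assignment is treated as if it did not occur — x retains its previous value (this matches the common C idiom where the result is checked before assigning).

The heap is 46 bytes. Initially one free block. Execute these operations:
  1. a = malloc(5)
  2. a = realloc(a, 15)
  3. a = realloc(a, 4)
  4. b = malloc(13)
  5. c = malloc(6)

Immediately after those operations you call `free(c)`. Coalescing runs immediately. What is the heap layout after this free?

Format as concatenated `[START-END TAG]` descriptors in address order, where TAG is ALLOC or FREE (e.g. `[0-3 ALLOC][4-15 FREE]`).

Answer: [0-3 ALLOC][4-16 ALLOC][17-45 FREE]

Derivation:
Op 1: a = malloc(5) -> a = 0; heap: [0-4 ALLOC][5-45 FREE]
Op 2: a = realloc(a, 15) -> a = 0; heap: [0-14 ALLOC][15-45 FREE]
Op 3: a = realloc(a, 4) -> a = 0; heap: [0-3 ALLOC][4-45 FREE]
Op 4: b = malloc(13) -> b = 4; heap: [0-3 ALLOC][4-16 ALLOC][17-45 FREE]
Op 5: c = malloc(6) -> c = 17; heap: [0-3 ALLOC][4-16 ALLOC][17-22 ALLOC][23-45 FREE]
free(c): c = 17 -> block [17-22 ALLOC]; mark free, coalesce with adjacent free neighbors -> [0-3 ALLOC][4-16 ALLOC][17-45 FREE]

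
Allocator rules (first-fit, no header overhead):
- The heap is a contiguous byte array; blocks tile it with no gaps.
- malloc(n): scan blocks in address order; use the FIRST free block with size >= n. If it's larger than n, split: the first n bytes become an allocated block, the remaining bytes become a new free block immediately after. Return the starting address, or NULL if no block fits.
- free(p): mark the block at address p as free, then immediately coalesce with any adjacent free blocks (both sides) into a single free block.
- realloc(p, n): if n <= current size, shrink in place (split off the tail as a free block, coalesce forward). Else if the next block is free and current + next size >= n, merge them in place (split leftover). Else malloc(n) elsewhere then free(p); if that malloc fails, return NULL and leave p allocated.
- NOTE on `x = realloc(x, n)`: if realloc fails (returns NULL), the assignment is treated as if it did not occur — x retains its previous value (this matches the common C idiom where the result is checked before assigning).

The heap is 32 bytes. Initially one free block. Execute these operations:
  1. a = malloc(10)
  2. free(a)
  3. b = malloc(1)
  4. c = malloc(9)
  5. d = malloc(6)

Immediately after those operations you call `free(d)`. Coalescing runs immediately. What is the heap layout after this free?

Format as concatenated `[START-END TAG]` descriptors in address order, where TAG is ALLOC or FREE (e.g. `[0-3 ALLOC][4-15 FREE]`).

Answer: [0-0 ALLOC][1-9 ALLOC][10-31 FREE]

Derivation:
Op 1: a = malloc(10) -> a = 0; heap: [0-9 ALLOC][10-31 FREE]
Op 2: free(a) -> (freed a); heap: [0-31 FREE]
Op 3: b = malloc(1) -> b = 0; heap: [0-0 ALLOC][1-31 FREE]
Op 4: c = malloc(9) -> c = 1; heap: [0-0 ALLOC][1-9 ALLOC][10-31 FREE]
Op 5: d = malloc(6) -> d = 10; heap: [0-0 ALLOC][1-9 ALLOC][10-15 ALLOC][16-31 FREE]
free(d): d = 10 -> block [10-15 ALLOC]; mark free, coalesce with adjacent free neighbors -> [0-0 ALLOC][1-9 ALLOC][10-31 FREE]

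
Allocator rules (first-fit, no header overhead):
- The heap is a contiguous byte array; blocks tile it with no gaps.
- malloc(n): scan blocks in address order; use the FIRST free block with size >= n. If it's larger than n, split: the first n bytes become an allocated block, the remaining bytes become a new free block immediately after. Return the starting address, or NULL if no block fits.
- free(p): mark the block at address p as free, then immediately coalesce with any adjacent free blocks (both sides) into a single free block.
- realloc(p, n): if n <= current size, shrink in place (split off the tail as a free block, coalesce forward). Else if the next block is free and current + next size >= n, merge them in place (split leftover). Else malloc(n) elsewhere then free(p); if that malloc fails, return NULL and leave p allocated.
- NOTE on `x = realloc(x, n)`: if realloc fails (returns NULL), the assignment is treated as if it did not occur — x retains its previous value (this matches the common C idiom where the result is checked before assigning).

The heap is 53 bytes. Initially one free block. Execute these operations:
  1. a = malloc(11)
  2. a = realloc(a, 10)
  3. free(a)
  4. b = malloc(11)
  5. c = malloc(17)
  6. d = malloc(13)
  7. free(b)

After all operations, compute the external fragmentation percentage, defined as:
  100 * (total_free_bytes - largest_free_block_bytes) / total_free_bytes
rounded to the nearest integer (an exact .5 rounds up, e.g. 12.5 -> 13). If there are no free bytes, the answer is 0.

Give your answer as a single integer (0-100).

Answer: 48

Derivation:
Op 1: a = malloc(11) -> a = 0; heap: [0-10 ALLOC][11-52 FREE]
Op 2: a = realloc(a, 10) -> a = 0; heap: [0-9 ALLOC][10-52 FREE]
Op 3: free(a) -> (freed a); heap: [0-52 FREE]
Op 4: b = malloc(11) -> b = 0; heap: [0-10 ALLOC][11-52 FREE]
Op 5: c = malloc(17) -> c = 11; heap: [0-10 ALLOC][11-27 ALLOC][28-52 FREE]
Op 6: d = malloc(13) -> d = 28; heap: [0-10 ALLOC][11-27 ALLOC][28-40 ALLOC][41-52 FREE]
Op 7: free(b) -> (freed b); heap: [0-10 FREE][11-27 ALLOC][28-40 ALLOC][41-52 FREE]
Free blocks: [11 12] total_free=23 largest=12 -> 100*(23-12)/23 = 1100/23 ≈ 47.826 -> rounds to 48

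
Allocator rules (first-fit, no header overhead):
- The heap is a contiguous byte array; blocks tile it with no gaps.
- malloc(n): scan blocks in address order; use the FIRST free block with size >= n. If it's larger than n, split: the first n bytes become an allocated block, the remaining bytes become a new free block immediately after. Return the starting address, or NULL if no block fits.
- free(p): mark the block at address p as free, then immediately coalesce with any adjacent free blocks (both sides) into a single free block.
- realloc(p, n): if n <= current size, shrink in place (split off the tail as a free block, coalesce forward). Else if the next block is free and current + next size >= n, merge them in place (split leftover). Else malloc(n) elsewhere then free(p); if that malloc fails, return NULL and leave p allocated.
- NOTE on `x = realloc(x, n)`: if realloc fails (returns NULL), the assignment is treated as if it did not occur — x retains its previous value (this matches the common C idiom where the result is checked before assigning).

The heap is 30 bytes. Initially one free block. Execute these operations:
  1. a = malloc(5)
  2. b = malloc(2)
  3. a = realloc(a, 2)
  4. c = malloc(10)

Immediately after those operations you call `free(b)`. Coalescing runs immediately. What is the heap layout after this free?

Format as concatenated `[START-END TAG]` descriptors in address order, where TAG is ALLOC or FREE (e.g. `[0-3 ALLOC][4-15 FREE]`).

Answer: [0-1 ALLOC][2-6 FREE][7-16 ALLOC][17-29 FREE]

Derivation:
Op 1: a = malloc(5) -> a = 0; heap: [0-4 ALLOC][5-29 FREE]
Op 2: b = malloc(2) -> b = 5; heap: [0-4 ALLOC][5-6 ALLOC][7-29 FREE]
Op 3: a = realloc(a, 2) -> a = 0; heap: [0-1 ALLOC][2-4 FREE][5-6 ALLOC][7-29 FREE]
Op 4: c = malloc(10) -> c = 7; heap: [0-1 ALLOC][2-4 FREE][5-6 ALLOC][7-16 ALLOC][17-29 FREE]
free(b): b = 5 -> block [5-6 ALLOC]; mark free, coalesce with adjacent free neighbors -> [0-1 ALLOC][2-6 FREE][7-16 ALLOC][17-29 FREE]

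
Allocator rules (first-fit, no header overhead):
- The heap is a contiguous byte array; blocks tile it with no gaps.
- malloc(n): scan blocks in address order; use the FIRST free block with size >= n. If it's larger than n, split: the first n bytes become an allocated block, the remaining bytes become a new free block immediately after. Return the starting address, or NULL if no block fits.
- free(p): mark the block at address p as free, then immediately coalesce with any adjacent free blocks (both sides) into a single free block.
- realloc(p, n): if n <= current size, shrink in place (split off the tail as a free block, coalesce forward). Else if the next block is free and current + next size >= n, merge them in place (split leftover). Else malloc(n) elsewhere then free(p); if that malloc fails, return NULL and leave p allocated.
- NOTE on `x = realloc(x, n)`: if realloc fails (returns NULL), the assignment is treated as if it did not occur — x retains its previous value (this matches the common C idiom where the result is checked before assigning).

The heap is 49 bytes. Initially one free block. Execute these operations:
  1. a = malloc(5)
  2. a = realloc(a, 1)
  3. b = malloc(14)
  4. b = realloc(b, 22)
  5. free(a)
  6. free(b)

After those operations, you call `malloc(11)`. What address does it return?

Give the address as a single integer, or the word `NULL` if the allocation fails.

Answer: 0

Derivation:
Op 1: a = malloc(5) -> a = 0; heap: [0-4 ALLOC][5-48 FREE]
Op 2: a = realloc(a, 1) -> a = 0; heap: [0-0 ALLOC][1-48 FREE]
Op 3: b = malloc(14) -> b = 1; heap: [0-0 ALLOC][1-14 ALLOC][15-48 FREE]
Op 4: b = realloc(b, 22) -> b = 1; heap: [0-0 ALLOC][1-22 ALLOC][23-48 FREE]
Op 5: free(a) -> (freed a); heap: [0-0 FREE][1-22 ALLOC][23-48 FREE]
Op 6: free(b) -> (freed b); heap: [0-48 FREE]
malloc(11): first-fit scan over [0-48 FREE] -> 0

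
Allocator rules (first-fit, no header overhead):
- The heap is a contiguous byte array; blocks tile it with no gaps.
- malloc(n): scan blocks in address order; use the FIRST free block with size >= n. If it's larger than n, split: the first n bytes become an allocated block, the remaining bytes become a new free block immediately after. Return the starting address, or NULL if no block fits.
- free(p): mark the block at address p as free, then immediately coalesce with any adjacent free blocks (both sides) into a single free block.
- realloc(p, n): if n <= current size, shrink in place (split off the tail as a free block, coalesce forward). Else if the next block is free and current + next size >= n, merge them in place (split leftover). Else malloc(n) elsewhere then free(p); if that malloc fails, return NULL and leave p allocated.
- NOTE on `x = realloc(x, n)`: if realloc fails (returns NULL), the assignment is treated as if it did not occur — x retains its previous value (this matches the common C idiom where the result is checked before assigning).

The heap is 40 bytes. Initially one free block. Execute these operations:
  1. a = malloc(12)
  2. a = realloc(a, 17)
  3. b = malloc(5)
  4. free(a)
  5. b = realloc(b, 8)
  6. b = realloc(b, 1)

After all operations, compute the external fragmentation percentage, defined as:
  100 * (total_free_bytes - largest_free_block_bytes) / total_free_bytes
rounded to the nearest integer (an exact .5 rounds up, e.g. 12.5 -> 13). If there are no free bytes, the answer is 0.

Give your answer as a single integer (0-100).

Answer: 44

Derivation:
Op 1: a = malloc(12) -> a = 0; heap: [0-11 ALLOC][12-39 FREE]
Op 2: a = realloc(a, 17) -> a = 0; heap: [0-16 ALLOC][17-39 FREE]
Op 3: b = malloc(5) -> b = 17; heap: [0-16 ALLOC][17-21 ALLOC][22-39 FREE]
Op 4: free(a) -> (freed a); heap: [0-16 FREE][17-21 ALLOC][22-39 FREE]
Op 5: b = realloc(b, 8) -> b = 17; heap: [0-16 FREE][17-24 ALLOC][25-39 FREE]
Op 6: b = realloc(b, 1) -> b = 17; heap: [0-16 FREE][17-17 ALLOC][18-39 FREE]
Free blocks: [17 22] total_free=39 largest=22 -> 100*(39-22)/39 = 1700/39 ≈ 43.590 -> rounds to 44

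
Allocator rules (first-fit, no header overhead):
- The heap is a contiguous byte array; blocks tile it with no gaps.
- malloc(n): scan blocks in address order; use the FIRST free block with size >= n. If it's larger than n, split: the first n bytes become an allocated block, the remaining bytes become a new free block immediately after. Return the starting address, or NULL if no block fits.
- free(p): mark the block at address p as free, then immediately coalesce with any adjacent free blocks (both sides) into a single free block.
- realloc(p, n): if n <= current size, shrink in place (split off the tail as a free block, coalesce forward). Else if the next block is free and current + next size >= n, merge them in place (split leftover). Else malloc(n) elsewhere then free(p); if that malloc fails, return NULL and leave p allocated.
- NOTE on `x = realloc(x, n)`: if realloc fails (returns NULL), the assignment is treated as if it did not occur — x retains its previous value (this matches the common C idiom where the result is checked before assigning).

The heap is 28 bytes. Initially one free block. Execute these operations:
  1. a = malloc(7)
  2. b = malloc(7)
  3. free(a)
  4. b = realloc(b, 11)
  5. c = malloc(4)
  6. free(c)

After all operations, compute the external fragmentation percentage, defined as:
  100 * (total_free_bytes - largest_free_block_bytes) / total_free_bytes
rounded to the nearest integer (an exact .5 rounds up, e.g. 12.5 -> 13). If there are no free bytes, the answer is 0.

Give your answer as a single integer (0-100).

Op 1: a = malloc(7) -> a = 0; heap: [0-6 ALLOC][7-27 FREE]
Op 2: b = malloc(7) -> b = 7; heap: [0-6 ALLOC][7-13 ALLOC][14-27 FREE]
Op 3: free(a) -> (freed a); heap: [0-6 FREE][7-13 ALLOC][14-27 FREE]
Op 4: b = realloc(b, 11) -> b = 7; heap: [0-6 FREE][7-17 ALLOC][18-27 FREE]
Op 5: c = malloc(4) -> c = 0; heap: [0-3 ALLOC][4-6 FREE][7-17 ALLOC][18-27 FREE]
Op 6: free(c) -> (freed c); heap: [0-6 FREE][7-17 ALLOC][18-27 FREE]
Free blocks: [7 10] total_free=17 largest=10 -> 100*(17-10)/17 = 700/17 ≈ 41.176 -> rounds to 41

Answer: 41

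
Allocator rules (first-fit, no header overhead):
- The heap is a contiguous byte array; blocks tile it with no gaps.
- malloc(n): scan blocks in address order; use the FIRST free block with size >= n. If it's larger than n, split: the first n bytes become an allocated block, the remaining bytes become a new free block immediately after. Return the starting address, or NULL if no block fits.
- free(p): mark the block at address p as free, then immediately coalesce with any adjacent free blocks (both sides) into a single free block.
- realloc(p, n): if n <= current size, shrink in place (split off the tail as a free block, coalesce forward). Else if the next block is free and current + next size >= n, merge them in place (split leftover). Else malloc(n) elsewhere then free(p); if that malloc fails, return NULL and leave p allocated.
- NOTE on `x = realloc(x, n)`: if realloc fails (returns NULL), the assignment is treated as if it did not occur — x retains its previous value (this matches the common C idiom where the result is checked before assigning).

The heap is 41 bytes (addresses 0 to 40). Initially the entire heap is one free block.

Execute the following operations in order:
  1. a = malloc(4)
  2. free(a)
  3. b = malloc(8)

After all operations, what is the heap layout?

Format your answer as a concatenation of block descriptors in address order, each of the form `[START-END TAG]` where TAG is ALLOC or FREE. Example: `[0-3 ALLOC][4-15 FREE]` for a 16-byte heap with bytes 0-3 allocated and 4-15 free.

Op 1: a = malloc(4) -> a = 0; heap: [0-3 ALLOC][4-40 FREE]
Op 2: free(a) -> (freed a); heap: [0-40 FREE]
Op 3: b = malloc(8) -> b = 0; heap: [0-7 ALLOC][8-40 FREE]

Answer: [0-7 ALLOC][8-40 FREE]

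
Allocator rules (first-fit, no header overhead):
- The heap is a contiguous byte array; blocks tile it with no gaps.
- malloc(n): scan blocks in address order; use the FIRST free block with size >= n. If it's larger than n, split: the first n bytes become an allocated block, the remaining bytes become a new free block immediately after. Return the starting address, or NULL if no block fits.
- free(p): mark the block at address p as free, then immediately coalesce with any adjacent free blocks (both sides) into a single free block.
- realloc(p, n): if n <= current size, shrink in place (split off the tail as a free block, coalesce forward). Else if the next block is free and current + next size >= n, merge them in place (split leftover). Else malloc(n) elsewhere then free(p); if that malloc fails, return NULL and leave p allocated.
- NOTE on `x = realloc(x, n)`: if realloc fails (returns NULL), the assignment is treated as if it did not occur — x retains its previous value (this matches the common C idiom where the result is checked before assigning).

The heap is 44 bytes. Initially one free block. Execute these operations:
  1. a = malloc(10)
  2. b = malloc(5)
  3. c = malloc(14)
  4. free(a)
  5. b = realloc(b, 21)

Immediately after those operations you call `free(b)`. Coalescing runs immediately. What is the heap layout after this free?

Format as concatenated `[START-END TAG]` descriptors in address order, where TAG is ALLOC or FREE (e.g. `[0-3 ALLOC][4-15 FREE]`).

Answer: [0-14 FREE][15-28 ALLOC][29-43 FREE]

Derivation:
Op 1: a = malloc(10) -> a = 0; heap: [0-9 ALLOC][10-43 FREE]
Op 2: b = malloc(5) -> b = 10; heap: [0-9 ALLOC][10-14 ALLOC][15-43 FREE]
Op 3: c = malloc(14) -> c = 15; heap: [0-9 ALLOC][10-14 ALLOC][15-28 ALLOC][29-43 FREE]
Op 4: free(a) -> (freed a); heap: [0-9 FREE][10-14 ALLOC][15-28 ALLOC][29-43 FREE]
Op 5: b = realloc(b, 21) -> NULL (b unchanged); heap: [0-9 FREE][10-14 ALLOC][15-28 ALLOC][29-43 FREE]
free(b): b = 10 -> block [10-14 ALLOC]; mark free, coalesce with adjacent free neighbors -> [0-14 FREE][15-28 ALLOC][29-43 FREE]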